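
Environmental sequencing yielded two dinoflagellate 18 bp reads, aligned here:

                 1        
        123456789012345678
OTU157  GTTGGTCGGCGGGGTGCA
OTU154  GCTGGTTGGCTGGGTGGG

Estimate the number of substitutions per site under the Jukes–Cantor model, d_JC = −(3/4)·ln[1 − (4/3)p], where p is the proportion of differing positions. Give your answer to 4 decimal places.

0.3470

The sequences differ at positions 2 (T/C), 7 (C/T), 11 (G/T), 17 (C/G), 18 (A/G).
p = 5/18 = 0.277778.
d = −0.75 · ln(1 − (4/3)·0.277778) = −0.75 · ln(0.629629) = −0.75 · (-0.462625) = 0.3470.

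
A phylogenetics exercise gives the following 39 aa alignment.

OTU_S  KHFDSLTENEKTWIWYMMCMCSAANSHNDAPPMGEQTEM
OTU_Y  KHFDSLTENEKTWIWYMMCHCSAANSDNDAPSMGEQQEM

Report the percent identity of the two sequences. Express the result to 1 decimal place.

89.7%

Differing sites — 20:M/H; 27:H/D; 32:P/S; 37:T/Q.
35 of the 39 sites match, so the percent identity is 35/39 × 100 = 89.7%.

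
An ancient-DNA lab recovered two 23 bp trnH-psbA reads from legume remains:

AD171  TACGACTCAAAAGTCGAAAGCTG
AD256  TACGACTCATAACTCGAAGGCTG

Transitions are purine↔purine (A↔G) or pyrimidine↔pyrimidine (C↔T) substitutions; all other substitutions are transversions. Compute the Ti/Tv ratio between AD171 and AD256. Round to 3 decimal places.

Mismatches occur at site 10 (A↔T, transversion), site 13 (G↔C, transversion), site 19 (A↔G, transition).
Of the 3 differences, 1 transition and 2 transversions, so Ti/Tv = 1/2 = 0.500.

0.500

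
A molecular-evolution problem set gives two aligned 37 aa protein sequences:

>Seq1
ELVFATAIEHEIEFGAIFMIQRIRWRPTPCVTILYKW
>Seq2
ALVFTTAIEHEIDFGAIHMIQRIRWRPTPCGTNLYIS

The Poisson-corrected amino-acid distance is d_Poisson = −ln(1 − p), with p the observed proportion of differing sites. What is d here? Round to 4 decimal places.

Mismatches occur at site 1 (E↔A), site 5 (A↔T), site 13 (E↔D), site 18 (F↔H), site 31 (V↔G), site 33 (I↔N), site 36 (K↔I), site 37 (W↔S).
p = 8/37 = 0.216216.
d = −ln(1 − 0.216216) = −ln(0.783784) = 0.2436.

0.2436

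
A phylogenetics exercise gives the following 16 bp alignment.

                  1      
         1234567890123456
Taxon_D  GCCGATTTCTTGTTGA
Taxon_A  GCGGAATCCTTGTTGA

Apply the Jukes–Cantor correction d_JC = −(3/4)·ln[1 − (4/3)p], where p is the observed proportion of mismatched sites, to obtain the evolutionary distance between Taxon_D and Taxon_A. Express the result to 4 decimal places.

Differing sites — 3:C/G; 6:T/A; 8:T/C.
p = 3/16 = 0.187500.
d = −0.75 · ln(1 − (4/3)·0.187500) = −0.75 · ln(0.750000) = −0.75 · (-0.287682) = 0.2158.

0.2158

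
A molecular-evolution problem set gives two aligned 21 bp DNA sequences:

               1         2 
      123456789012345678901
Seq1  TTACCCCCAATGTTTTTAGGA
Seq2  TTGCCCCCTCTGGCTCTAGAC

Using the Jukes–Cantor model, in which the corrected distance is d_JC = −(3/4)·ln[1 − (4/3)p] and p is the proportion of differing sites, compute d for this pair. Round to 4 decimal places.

Mismatches occur at site 3 (A/G), site 9 (A/T), site 10 (A/C), site 13 (T/G), site 14 (T/C), site 16 (T/C), site 20 (G/A), site 21 (A/C).
p = 8/21 = 0.380952.
d = −0.75 · ln(1 − (4/3)·0.380952) = −0.75 · ln(0.492064) = −0.75 · (-0.709146) = 0.5319.

0.5319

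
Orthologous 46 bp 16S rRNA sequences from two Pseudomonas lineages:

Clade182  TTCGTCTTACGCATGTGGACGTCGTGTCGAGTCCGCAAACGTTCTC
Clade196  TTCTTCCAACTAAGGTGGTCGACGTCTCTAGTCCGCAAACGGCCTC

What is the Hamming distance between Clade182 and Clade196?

12

Mismatches occur at site 4 (G/T), site 7 (T/C), site 8 (T/A), site 11 (G/T), site 12 (C/A), site 14 (T/G), site 19 (A/T), site 22 (T/A), site 26 (G/C), site 29 (G/T), site 42 (T/G), site 43 (T/C).
That gives 12 mismatches out of 46 aligned sites, so the Hamming distance is 12.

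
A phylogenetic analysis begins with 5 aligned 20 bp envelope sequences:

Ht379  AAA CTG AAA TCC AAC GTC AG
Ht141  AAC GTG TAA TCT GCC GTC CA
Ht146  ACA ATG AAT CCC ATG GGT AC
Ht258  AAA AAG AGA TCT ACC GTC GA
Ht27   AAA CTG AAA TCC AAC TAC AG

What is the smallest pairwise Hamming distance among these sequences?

Pairwise Hamming distances:
  Ht379 vs Ht141: 8
  Ht379 vs Ht146: 9
  Ht379 vs Ht258: 7
  Ht379 vs Ht27: 2
  Ht141 vs Ht146: 14
  Ht141 vs Ht258: 7
  Ht141 vs Ht27: 10
  Ht146 vs Ht258: 12
  Ht146 vs Ht27: 10
  Ht258 vs Ht27: 9
The smallest is 2, between Ht379 and Ht27.

2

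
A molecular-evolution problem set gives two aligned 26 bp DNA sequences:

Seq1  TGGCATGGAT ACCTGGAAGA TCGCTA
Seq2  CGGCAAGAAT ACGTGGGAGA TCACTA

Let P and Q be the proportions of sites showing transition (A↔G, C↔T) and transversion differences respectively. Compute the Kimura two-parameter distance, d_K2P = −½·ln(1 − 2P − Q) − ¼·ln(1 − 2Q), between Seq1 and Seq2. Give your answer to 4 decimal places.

The sequences differ at positions 1 (T/C, transition), 6 (T/A, transversion), 8 (G/A, transition), 13 (C/G, transversion), 17 (A/G, transition), 23 (G/A, transition).
Of the 6 differences, 4 transitions and 2 transversions over 26 sites: P = 4/26 = 0.153846, Q = 2/26 = 0.076923.
d = −0.5·ln(0.615385) − 0.25·ln(0.846154) = −0.5·(-0.485507) − 0.25·(-0.167054) = 0.2845.

0.2845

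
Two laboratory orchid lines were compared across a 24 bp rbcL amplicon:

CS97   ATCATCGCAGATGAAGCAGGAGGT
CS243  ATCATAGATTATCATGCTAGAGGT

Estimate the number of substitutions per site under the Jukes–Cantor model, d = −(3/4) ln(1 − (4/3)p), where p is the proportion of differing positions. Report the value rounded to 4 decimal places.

Differing sites — 6:C/A; 8:C/A; 9:A/T; 10:G/T; 13:G/C; 15:A/T; 18:A/T; 19:G/A.
p = 8/24 = 0.333333.
d = −0.75 · ln(1 − (4/3)·0.333333) = −0.75 · ln(0.555556) = −0.75 · (-0.587786) = 0.4408.

0.4408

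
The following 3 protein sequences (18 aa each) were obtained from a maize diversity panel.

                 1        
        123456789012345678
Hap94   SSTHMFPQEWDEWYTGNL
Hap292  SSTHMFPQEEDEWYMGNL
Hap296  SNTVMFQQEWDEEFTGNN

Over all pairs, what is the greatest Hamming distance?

8

Pairwise Hamming distances:
  Hap94 vs Hap292: 2
  Hap94 vs Hap296: 6
  Hap292 vs Hap296: 8
The largest is 8, between Hap292 and Hap296.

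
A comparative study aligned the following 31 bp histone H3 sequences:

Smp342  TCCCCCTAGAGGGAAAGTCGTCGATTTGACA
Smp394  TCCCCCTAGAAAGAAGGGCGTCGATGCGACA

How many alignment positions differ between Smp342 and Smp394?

The sequences differ at positions 11 (G/A), 12 (G/A), 16 (A/G), 18 (T/G), 26 (T/G), 27 (T/C).
That gives 6 mismatches out of 31 aligned sites, so the Hamming distance is 6.

6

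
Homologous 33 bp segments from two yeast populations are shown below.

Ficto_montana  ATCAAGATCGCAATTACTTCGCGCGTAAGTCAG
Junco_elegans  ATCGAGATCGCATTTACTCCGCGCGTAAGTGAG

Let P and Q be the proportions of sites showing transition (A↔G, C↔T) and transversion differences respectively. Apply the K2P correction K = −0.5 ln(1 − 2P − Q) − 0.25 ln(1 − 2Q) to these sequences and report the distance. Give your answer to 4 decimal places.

0.1326

The sequences differ at positions 4 (A/G, transition), 13 (A/T, transversion), 19 (T/C, transition), 31 (C/G, transversion).
Of the 4 differences, 2 transitions and 2 transversions over 33 sites: P = 2/33 = 0.060606, Q = 2/33 = 0.060606.
d = −0.5·ln(0.818182) − 0.25·ln(0.878788) = −0.5·(-0.200670) − 0.25·(-0.129212) = 0.1326.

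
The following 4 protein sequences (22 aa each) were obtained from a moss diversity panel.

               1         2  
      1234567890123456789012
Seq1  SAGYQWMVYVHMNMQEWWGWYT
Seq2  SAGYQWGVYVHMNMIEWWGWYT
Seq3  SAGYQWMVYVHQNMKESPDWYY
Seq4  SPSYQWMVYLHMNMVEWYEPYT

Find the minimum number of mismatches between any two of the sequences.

Pairwise Hamming distances:
  Seq1 vs Seq2: 2
  Seq1 vs Seq3: 6
  Seq1 vs Seq4: 7
  Seq2 vs Seq3: 7
  Seq2 vs Seq4: 8
  Seq3 vs Seq4: 10
The smallest is 2, between Seq1 and Seq2.

2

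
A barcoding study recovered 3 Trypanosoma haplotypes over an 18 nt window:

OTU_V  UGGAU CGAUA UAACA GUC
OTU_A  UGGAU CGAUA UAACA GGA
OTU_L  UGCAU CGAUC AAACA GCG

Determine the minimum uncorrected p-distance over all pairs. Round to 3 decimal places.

Pairwise Hamming distances:
  OTU_V vs OTU_A: 2
  OTU_V vs OTU_L: 5
  OTU_A vs OTU_L: 5
The smallest is 2 mismatches, between OTU_V and OTU_A; p = 2/18 = 0.111.

0.111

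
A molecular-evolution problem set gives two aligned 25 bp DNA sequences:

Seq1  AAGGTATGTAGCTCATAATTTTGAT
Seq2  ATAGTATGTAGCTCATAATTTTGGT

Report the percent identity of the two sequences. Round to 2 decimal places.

Differing sites — 2:A/T; 3:G/A; 24:A/G.
22 of the 25 sites match, so the percent identity is 22/25 × 100 = 88.00%.

88.00%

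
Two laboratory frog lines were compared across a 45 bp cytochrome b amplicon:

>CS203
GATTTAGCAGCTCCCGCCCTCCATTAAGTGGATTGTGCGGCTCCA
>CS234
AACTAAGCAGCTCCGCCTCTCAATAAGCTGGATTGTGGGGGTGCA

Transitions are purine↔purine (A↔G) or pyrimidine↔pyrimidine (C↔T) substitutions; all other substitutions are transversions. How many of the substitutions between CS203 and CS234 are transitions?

4

The sequences differ at positions 1 (G/A, transition), 3 (T/C, transition), 5 (T/A, transversion), 15 (C/G, transversion), 16 (G/C, transversion), 18 (C/T, transition), 22 (C/A, transversion), 25 (T/A, transversion), 27 (A/G, transition), 28 (G/C, transversion), 38 (C/G, transversion), 41 (C/G, transversion), 43 (C/G, transversion).
Of the 13 differences, 4 transitions and 9 transversions, so the answer is 4.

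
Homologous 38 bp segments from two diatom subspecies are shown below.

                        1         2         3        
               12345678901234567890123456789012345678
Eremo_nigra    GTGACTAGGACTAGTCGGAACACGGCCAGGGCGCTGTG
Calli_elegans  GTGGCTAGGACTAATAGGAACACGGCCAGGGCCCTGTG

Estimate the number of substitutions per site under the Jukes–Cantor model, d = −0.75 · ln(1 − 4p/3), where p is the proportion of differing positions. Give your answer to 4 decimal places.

Differing sites — 4:A/G; 14:G/A; 16:C/A; 33:G/C.
p = 4/38 = 0.105263.
d = −0.75 · ln(1 − (4/3)·0.105263) = −0.75 · ln(0.859649) = −0.75 · (-0.151231) = 0.1134.

0.1134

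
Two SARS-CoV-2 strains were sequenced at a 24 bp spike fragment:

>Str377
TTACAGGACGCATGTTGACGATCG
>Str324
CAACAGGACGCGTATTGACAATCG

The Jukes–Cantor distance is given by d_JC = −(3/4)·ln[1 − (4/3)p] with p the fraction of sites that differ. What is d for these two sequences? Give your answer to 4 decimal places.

0.2441

Mismatches occur at site 1 (T→C), site 2 (T→A), site 12 (A→G), site 14 (G→A), site 20 (G→A).
p = 5/24 = 0.208333.
d = −0.75 · ln(1 − (4/3)·0.208333) = −0.75 · ln(0.722223) = −0.75 · (-0.325421) = 0.2441.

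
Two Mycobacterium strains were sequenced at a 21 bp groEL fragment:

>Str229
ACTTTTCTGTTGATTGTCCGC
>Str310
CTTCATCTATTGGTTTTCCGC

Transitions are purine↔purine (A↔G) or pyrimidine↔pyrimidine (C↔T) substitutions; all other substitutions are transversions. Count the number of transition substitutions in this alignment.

4

Differing sites — 1:A/C (Tv); 2:C/T (Ti); 4:T/C (Ti); 5:T/A (Tv); 9:G/A (Ti); 13:A/G (Ti); 16:G/T (Tv).
Of the 7 differences, 4 transitions and 3 transversions, so the answer is 4.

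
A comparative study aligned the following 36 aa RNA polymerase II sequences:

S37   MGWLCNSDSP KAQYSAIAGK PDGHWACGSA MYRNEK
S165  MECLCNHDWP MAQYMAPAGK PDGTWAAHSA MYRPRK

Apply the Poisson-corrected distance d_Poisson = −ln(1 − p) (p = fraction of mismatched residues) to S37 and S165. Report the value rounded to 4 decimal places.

0.4055

The sequences differ at positions 2 (G/E), 3 (W/C), 7 (S/H), 9 (S/W), 11 (K/M), 15 (S/M), 17 (I/P), 24 (H/T), 27 (C/A), 28 (G/H), 34 (N/P), 35 (E/R).
p = 12/36 = 0.333333.
d = −ln(1 − 0.333333) = −ln(0.666667) = 0.4055.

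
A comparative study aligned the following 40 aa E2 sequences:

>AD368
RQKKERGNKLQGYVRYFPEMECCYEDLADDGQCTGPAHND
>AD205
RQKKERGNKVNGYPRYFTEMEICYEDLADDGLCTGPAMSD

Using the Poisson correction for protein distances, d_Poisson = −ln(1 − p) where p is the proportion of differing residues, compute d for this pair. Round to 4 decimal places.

Differing sites — 10:L/V; 11:Q/N; 14:V/P; 18:P/T; 22:C/I; 32:Q/L; 38:H/M; 39:N/S.
p = 8/40 = 0.200000.
d = −ln(1 − 0.200000) = −ln(0.800000) = 0.2231.

0.2231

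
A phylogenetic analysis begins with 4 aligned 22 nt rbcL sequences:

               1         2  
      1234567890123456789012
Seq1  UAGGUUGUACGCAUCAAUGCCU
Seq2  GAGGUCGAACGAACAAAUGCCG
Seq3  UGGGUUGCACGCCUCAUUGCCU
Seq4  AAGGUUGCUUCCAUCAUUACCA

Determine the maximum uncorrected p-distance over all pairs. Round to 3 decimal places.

Pairwise Hamming distances:
  Seq1 vs Seq2: 7
  Seq1 vs Seq3: 4
  Seq1 vs Seq4: 8
  Seq2 vs Seq3: 10
  Seq2 vs Seq4: 12
  Seq3 vs Seq4: 8
The largest is 12 mismatches, between Seq2 and Seq4; p = 12/22 = 0.545.

0.545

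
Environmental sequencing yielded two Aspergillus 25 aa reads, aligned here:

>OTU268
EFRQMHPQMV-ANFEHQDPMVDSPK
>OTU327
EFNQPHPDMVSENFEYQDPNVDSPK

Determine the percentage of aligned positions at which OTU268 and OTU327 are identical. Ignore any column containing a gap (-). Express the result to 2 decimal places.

Excluding the 1 gap column leaves 24 comparable sites.
Differing sites — 3:R/N; 5:M/P; 8:Q/D; 12:A/E; 16:H/Y; 20:M/N.
18 of the 24 comparable sites match, so the percent identity is 18/24 × 100 = 75.00%.

75.00%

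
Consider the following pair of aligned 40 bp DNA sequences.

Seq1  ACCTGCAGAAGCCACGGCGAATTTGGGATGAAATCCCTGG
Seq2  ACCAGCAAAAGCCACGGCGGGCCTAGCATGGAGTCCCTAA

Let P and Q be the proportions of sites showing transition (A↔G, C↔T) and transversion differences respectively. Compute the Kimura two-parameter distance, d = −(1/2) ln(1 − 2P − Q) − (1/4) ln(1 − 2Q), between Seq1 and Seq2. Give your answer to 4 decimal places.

The sequences differ at positions 4 (T/A, transversion), 8 (G/A, transition), 20 (A/G, transition), 21 (A/G, transition), 22 (T/C, transition), 23 (T/C, transition), 25 (G/A, transition), 27 (G/C, transversion), 31 (A/G, transition), 33 (A/G, transition), 39 (G/A, transition), 40 (G/A, transition).
Of the 12 differences, 10 transitions and 2 transversions over 40 sites: P = 10/40 = 0.250000, Q = 2/40 = 0.050000.
d = −0.5·ln(0.450000) − 0.25·ln(0.900000) = −0.5·(-0.798508) − 0.25·(-0.105361) = 0.4256.

0.4256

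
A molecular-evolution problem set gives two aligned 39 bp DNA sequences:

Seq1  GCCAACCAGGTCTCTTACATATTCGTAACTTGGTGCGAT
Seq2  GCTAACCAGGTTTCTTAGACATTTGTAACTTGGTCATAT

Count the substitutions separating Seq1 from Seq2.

Mismatches occur at site 3 (C→T), site 12 (C→T), site 18 (C→G), site 20 (T→C), site 24 (C→T), site 35 (G→C), site 36 (C→A), site 37 (G→T).
That gives 8 mismatches out of 39 aligned sites, so the Hamming distance is 8.

8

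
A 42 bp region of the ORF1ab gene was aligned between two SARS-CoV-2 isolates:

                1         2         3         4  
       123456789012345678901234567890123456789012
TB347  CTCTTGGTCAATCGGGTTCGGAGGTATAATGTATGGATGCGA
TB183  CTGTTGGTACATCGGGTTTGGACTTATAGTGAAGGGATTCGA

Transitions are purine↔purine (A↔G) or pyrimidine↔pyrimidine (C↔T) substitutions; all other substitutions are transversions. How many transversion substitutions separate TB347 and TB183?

Differing sites — 3:C/G (Tv); 9:C/A (Tv); 10:A/C (Tv); 19:C/T (Ti); 23:G/C (Tv); 24:G/T (Tv); 29:A/G (Ti); 32:T/A (Tv); 34:T/G (Tv); 39:G/T (Tv).
Of the 10 differences, 2 transitions and 8 transversions, so the answer is 8.

8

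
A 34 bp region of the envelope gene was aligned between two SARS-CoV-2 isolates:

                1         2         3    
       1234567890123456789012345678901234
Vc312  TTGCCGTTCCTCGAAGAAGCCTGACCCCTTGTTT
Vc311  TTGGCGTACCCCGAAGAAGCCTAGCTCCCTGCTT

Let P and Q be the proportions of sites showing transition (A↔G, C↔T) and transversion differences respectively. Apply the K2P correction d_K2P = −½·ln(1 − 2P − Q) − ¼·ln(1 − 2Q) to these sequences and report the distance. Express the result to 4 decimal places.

0.2966

Mismatches occur at site 4 (C↔G, transversion), site 8 (T↔A, transversion), site 11 (T↔C, transition), site 23 (G↔A, transition), site 24 (A↔G, transition), site 26 (C↔T, transition), site 29 (T↔C, transition), site 32 (T↔C, transition).
Of the 8 differences, 6 transitions and 2 transversions over 34 sites: P = 6/34 = 0.176471, Q = 2/34 = 0.058824.
d = −0.5·ln(0.588234) − 0.25·ln(0.882352) = −0.5·(-0.530630) − 0.25·(-0.125164) = 0.2966.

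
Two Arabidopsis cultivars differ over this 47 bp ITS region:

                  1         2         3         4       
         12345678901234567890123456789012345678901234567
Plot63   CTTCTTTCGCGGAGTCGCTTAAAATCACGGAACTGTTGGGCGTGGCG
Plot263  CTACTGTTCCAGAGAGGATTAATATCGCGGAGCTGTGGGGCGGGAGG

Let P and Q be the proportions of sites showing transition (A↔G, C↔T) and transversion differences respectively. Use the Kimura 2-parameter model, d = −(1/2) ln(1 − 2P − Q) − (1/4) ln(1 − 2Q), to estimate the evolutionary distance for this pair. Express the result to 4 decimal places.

0.4157

Mismatches occur at site 3 (T→A, transversion), site 6 (T→G, transversion), site 8 (C→T, transition), site 9 (G→C, transversion), site 11 (G→A, transition), site 15 (T→A, transversion), site 16 (C→G, transversion), site 18 (C→A, transversion), site 23 (A→T, transversion), site 27 (A→G, transition), site 32 (A→G, transition), site 37 (T→G, transversion), site 43 (T→G, transversion), site 45 (G→A, transition), site 46 (C→G, transversion).
Of the 15 differences, 5 transitions and 10 transversions over 47 sites: P = 5/47 = 0.106383, Q = 10/47 = 0.212766.
d = −0.5·ln(0.574468) − 0.25·ln(0.574468) = −0.5·(-0.554311) − 0.25·(-0.554311) = 0.4157.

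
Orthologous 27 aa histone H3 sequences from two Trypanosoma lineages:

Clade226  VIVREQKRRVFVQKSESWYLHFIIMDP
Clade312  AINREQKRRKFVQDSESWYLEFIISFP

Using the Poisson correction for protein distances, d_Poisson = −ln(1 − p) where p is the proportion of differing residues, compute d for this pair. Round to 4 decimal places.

The sequences differ at positions 1 (V/A), 3 (V/N), 10 (V/K), 14 (K/D), 21 (H/E), 25 (M/S), 26 (D/F).
p = 7/27 = 0.259259.
d = −ln(1 − 0.259259) = −ln(0.740741) = 0.3001.

0.3001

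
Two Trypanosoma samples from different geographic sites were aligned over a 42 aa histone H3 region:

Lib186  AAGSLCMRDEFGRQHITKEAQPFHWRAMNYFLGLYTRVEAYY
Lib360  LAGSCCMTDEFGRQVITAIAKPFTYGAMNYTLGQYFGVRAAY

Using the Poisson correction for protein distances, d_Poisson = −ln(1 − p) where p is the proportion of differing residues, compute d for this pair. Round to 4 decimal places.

Differing sites — 1:A/L; 5:L/C; 8:R/T; 15:H/V; 18:K/A; 19:E/I; 21:Q/K; 24:H/T; 25:W/Y; 26:R/G; 31:F/T; 34:L/Q; 36:T/F; 37:R/G; 39:E/R; 41:Y/A.
p = 16/42 = 0.380952.
d = −ln(1 − 0.380952) = −ln(0.619048) = 0.4796.

0.4796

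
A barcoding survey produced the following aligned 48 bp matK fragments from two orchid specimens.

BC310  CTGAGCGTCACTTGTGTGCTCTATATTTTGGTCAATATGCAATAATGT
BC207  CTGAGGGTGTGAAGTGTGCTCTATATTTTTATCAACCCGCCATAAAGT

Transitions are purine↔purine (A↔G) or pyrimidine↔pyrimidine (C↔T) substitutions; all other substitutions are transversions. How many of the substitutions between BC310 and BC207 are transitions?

3

Mismatches occur at site 6 (C/G, transversion), site 9 (C/G, transversion), site 10 (A/T, transversion), site 11 (C/G, transversion), site 12 (T/A, transversion), site 13 (T/A, transversion), site 30 (G/T, transversion), site 31 (G/A, transition), site 36 (T/C, transition), site 37 (A/C, transversion), site 38 (T/C, transition), site 41 (A/C, transversion), site 46 (T/A, transversion).
Of the 13 differences, 3 transitions and 10 transversions, so the answer is 3.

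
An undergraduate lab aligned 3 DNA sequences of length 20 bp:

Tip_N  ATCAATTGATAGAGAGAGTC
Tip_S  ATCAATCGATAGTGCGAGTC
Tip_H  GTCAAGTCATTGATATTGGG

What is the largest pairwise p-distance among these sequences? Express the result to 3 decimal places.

Pairwise Hamming distances:
  Tip_N vs Tip_S: 3
  Tip_N vs Tip_H: 9
  Tip_S vs Tip_H: 12
The largest is 12 mismatches, between Tip_S and Tip_H; p = 12/20 = 0.600.

0.600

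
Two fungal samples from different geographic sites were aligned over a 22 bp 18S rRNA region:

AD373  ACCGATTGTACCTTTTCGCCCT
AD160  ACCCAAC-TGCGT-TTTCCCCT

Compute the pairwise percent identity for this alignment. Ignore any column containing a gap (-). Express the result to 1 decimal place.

65.0%

Excluding the 2 gap columns leaves 20 comparable sites.
Mismatches occur at site 4 (G↔C), site 6 (T↔A), site 7 (T↔C), site 10 (A↔G), site 12 (C↔G), site 17 (C↔T), site 18 (G↔C).
13 of the 20 comparable sites match, so the percent identity is 13/20 × 100 = 65.0%.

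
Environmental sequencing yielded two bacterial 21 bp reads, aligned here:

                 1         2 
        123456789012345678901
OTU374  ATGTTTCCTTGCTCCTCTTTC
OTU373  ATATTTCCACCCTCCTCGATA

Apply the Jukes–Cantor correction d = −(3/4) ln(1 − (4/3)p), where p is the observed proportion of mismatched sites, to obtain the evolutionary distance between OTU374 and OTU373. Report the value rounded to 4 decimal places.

0.4408

Differing sites — 3:G/A; 9:T/A; 10:T/C; 11:G/C; 18:T/G; 19:T/A; 21:C/A.
p = 7/21 = 0.333333.
d = −0.75 · ln(1 − (4/3)·0.333333) = −0.75 · ln(0.555556) = −0.75 · (-0.587786) = 0.4408.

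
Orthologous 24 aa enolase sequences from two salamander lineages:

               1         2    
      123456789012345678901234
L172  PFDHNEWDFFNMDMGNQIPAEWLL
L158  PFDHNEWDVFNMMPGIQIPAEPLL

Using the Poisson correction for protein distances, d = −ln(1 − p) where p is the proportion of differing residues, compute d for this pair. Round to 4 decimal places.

0.2336

Differing sites — 9:F/V; 13:D/M; 14:M/P; 16:N/I; 22:W/P.
p = 5/24 = 0.208333.
d = −ln(1 − 0.208333) = −ln(0.791667) = 0.2336.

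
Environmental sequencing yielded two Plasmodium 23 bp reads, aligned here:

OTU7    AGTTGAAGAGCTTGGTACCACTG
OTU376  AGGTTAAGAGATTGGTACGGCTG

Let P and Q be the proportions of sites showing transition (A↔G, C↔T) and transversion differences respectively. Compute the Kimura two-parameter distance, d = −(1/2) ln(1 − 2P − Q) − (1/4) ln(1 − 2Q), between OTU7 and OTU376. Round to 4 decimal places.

0.2580

Differing sites — 3:T/G (Tv); 5:G/T (Tv); 11:C/A (Tv); 19:C/G (Tv); 20:A/G (Ti).
Of the 5 differences, 1 transition and 4 transversions over 23 sites: P = 1/23 = 0.043478, Q = 4/23 = 0.173913.
d = −0.5·ln(0.739131) − 0.25·ln(0.652174) = −0.5·(-0.302280) − 0.25·(-0.427444) = 0.2580.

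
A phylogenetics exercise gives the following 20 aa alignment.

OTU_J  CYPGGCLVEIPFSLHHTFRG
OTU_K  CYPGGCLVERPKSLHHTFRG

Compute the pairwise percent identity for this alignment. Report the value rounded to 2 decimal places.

90.00%

The sequences differ at positions 10 (I/R), 12 (F/K).
18 of the 20 sites match, so the percent identity is 18/20 × 100 = 90.00%.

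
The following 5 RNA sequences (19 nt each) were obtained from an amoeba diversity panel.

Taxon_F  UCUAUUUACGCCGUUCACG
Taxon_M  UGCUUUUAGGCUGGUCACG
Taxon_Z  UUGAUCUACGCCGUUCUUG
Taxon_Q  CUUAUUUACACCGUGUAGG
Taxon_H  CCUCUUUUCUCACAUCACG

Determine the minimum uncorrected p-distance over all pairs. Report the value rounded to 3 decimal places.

0.263

Pairwise Hamming distances:
  Taxon_F vs Taxon_M: 6
  Taxon_F vs Taxon_Z: 5
  Taxon_F vs Taxon_Q: 6
  Taxon_F vs Taxon_H: 7
  Taxon_M vs Taxon_Z: 9
  Taxon_M vs Taxon_Q: 11
  Taxon_M vs Taxon_H: 10
  Taxon_Z vs Taxon_Q: 8
  Taxon_Z vs Taxon_H: 12
  Taxon_Q vs Taxon_H: 10
The smallest is 5 mismatches, between Taxon_F and Taxon_Z; p = 5/19 = 0.263.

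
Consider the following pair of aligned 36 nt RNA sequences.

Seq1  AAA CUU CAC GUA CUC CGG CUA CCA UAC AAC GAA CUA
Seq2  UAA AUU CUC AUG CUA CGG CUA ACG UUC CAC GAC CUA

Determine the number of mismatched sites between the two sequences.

The sequences differ at positions 1 (A/U), 4 (C/A), 8 (A/U), 10 (G/A), 12 (A/G), 15 (C/A), 22 (C/A), 24 (A/G), 26 (A/U), 28 (A/C), 33 (A/C).
That gives 11 mismatches out of 36 aligned sites, so the Hamming distance is 11.

11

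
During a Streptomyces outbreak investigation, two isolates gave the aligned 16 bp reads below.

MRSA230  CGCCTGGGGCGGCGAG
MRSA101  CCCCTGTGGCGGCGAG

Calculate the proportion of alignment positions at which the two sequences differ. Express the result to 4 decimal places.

Mismatches occur at site 2 (G↔C), site 7 (G↔T).
There are 2 differences over 16 sites, so p = 2/16 = 0.1250.

0.1250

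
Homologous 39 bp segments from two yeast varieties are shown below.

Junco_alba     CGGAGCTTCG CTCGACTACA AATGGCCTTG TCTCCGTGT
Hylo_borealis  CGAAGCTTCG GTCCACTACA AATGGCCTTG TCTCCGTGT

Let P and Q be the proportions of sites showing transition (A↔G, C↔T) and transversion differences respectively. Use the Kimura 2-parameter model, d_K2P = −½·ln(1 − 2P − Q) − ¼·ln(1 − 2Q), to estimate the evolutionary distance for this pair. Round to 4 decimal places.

0.0812

Mismatches occur at site 3 (G↔A, transition), site 11 (C↔G, transversion), site 14 (G↔C, transversion).
Of the 3 differences, 1 transition and 2 transversions over 39 sites: P = 1/39 = 0.025641, Q = 2/39 = 0.051282.
d = −0.5·ln(0.897436) − 0.25·ln(0.897436) = −0.5·(-0.108213) − 0.25·(-0.108213) = 0.0812.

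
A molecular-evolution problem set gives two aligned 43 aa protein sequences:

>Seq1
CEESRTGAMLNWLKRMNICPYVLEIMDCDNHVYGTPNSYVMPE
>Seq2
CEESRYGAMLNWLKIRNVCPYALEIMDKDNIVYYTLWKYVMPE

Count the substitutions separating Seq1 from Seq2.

Mismatches occur at site 6 (T→Y), site 15 (R→I), site 16 (M→R), site 18 (I→V), site 22 (V→A), site 28 (C→K), site 31 (H→I), site 34 (G→Y), site 36 (P→L), site 37 (N→W), site 38 (S→K).
That gives 11 mismatches out of 43 aligned sites, so the Hamming distance is 11.

11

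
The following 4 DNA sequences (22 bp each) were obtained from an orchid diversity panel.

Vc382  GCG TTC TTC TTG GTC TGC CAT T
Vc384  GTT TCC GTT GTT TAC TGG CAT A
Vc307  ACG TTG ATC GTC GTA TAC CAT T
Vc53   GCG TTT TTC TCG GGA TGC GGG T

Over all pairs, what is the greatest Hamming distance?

Pairwise Hamming distances:
  Vc382 vs Vc384: 11
  Vc382 vs Vc307: 7
  Vc382 vs Vc53: 7
  Vc384 vs Vc307: 14
  Vc384 vs Vc53: 17
  Vc307 vs Vc53: 11
The largest is 17, between Vc384 and Vc53.

17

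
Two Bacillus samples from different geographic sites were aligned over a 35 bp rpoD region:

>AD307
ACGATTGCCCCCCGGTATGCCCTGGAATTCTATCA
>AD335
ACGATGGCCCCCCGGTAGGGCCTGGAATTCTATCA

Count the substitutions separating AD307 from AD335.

3

Differing sites — 6:T/G; 18:T/G; 20:C/G.
That gives 3 mismatches out of 35 aligned sites, so the Hamming distance is 3.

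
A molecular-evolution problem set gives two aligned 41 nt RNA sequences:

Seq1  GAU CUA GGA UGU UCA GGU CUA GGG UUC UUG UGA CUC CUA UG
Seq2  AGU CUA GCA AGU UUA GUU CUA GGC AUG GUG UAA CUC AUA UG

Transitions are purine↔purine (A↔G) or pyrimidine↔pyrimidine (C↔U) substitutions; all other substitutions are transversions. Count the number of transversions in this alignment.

Differing sites — 1:G/A (Ti); 2:A/G (Ti); 8:G/C (Tv); 10:U/A (Tv); 14:C/U (Ti); 17:G/U (Tv); 24:G/C (Tv); 25:U/A (Tv); 27:C/G (Tv); 28:U/G (Tv); 32:G/A (Ti); 37:C/A (Tv).
Of the 12 differences, 4 transitions and 8 transversions, so the answer is 8.

8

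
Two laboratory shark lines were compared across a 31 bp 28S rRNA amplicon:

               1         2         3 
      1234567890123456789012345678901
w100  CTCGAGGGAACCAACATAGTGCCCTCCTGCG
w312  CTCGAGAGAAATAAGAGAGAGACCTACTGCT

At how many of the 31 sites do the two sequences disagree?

9

Differing sites — 7:G/A; 11:C/A; 12:C/T; 15:C/G; 17:T/G; 20:T/A; 22:C/A; 26:C/A; 31:G/T.
That gives 9 mismatches out of 31 aligned sites, so the Hamming distance is 9.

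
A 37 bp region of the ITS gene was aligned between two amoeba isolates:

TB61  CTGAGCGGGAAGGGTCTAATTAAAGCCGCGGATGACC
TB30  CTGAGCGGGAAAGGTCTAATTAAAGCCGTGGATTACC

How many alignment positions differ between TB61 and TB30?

3

Mismatches occur at site 12 (G→A), site 29 (C→T), site 34 (G→T).
That gives 3 mismatches out of 37 aligned sites, so the Hamming distance is 3.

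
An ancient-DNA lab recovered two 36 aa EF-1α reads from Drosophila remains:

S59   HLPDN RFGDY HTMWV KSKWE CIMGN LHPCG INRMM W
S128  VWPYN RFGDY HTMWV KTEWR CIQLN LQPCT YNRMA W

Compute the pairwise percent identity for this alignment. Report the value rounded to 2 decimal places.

The sequences differ at positions 1 (H/V), 2 (L/W), 4 (D/Y), 17 (S/T), 18 (K/E), 20 (E/R), 23 (M/Q), 24 (G/L), 27 (H/Q), 30 (G/T), 31 (I/Y), 35 (M/A).
24 of the 36 sites match, so the percent identity is 24/36 × 100 = 66.67%.

66.67%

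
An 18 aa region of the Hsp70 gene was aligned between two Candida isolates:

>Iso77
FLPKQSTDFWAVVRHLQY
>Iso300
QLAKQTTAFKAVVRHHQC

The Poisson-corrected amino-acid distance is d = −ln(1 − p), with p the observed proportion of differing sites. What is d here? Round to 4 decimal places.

0.4925

The sequences differ at positions 1 (F/Q), 3 (P/A), 6 (S/T), 8 (D/A), 10 (W/K), 16 (L/H), 18 (Y/C).
p = 7/18 = 0.388889.
d = −ln(1 − 0.388889) = −ln(0.611111) = 0.4925.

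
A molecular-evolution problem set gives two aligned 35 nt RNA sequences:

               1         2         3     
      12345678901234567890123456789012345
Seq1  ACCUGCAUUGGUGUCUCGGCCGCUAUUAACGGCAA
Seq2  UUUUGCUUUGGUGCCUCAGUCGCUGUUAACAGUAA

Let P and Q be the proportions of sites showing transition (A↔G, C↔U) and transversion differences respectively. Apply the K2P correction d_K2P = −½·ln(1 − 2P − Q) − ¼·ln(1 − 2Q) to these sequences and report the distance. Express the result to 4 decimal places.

Mismatches occur at site 1 (A→U, transversion), site 2 (C→U, transition), site 3 (C→U, transition), site 7 (A→U, transversion), site 14 (U→C, transition), site 18 (G→A, transition), site 20 (C→U, transition), site 25 (A→G, transition), site 31 (G→A, transition), site 33 (C→U, transition).
Of the 10 differences, 8 transitions and 2 transversions over 35 sites: P = 8/35 = 0.228571, Q = 2/35 = 0.057143.
d = −0.5·ln(0.485715) − 0.25·ln(0.885714) = −0.5·(-0.722133) − 0.25·(-0.121361) = 0.3914.

0.3914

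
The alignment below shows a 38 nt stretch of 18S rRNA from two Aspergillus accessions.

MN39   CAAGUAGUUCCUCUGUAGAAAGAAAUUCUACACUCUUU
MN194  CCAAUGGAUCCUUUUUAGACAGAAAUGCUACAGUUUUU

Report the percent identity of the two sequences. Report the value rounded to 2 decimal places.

Mismatches occur at site 2 (A↔C), site 4 (G↔A), site 6 (A↔G), site 8 (U↔A), site 13 (C↔U), site 15 (G↔U), site 20 (A↔C), site 27 (U↔G), site 33 (C↔G), site 35 (C↔U).
28 of the 38 sites match, so the percent identity is 28/38 × 100 = 73.68%.

73.68%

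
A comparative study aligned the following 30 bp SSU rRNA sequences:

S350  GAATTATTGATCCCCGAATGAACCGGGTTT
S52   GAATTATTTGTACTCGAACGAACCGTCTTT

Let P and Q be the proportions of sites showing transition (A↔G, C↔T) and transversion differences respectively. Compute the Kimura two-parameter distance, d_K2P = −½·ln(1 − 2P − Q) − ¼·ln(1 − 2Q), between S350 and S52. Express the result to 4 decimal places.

0.2803

Differing sites — 9:G/T (Tv); 10:A/G (Ti); 12:C/A (Tv); 14:C/T (Ti); 19:T/C (Ti); 26:G/T (Tv); 27:G/C (Tv).
Of the 7 differences, 3 transitions and 4 transversions over 30 sites: P = 3/30 = 0.100000, Q = 4/30 = 0.133333.
d = −0.5·ln(0.666667) − 0.25·ln(0.733334) = −0.5·(-0.405465) − 0.25·(-0.310154) = 0.2803.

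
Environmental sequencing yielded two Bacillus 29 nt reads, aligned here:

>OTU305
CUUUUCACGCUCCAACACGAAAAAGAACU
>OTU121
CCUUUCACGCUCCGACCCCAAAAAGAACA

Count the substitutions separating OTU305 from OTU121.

5

The sequences differ at positions 2 (U/C), 14 (A/G), 17 (A/C), 19 (G/C), 29 (U/A).
That gives 5 mismatches out of 29 aligned sites, so the Hamming distance is 5.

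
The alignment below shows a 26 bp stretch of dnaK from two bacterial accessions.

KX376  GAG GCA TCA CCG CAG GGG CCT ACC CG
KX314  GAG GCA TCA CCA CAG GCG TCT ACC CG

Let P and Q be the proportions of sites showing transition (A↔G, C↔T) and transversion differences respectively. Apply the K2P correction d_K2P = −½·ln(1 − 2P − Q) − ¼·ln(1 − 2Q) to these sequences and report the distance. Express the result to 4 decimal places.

0.1268

The sequences differ at positions 12 (G/A, transition), 17 (G/C, transversion), 19 (C/T, transition).
Of the 3 differences, 2 transitions and 1 transversion over 26 sites: P = 2/26 = 0.076923, Q = 1/26 = 0.038462.
d = −0.5·ln(0.807692) − 0.25·ln(0.923076) = −0.5·(-0.213574) − 0.25·(-0.080044) = 0.1268.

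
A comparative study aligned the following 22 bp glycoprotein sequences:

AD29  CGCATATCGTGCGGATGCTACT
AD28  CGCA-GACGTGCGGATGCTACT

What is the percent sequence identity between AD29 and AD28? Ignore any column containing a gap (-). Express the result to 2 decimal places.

Excluding the 1 gap column leaves 21 comparable sites.
Differing sites — 6:A/G; 7:T/A.
19 of the 21 comparable sites match, so the percent identity is 19/21 × 100 = 90.48%.

90.48%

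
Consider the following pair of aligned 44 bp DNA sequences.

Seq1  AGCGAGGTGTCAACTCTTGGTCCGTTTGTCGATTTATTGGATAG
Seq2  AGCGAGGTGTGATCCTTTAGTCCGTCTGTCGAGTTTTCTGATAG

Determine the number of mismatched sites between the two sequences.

Differing sites — 11:C/G; 13:A/T; 15:T/C; 16:C/T; 19:G/A; 26:T/C; 33:T/G; 36:A/T; 38:T/C; 39:G/T.
That gives 10 mismatches out of 44 aligned sites, so the Hamming distance is 10.

10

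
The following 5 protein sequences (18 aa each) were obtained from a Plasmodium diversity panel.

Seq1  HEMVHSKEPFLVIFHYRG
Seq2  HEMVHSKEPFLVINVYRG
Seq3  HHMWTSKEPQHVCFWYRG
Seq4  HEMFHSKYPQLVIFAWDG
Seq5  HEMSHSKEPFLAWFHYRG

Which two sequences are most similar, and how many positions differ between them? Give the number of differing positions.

2

Pairwise Hamming distances:
  Seq1 vs Seq2: 2
  Seq1 vs Seq3: 7
  Seq1 vs Seq4: 6
  Seq1 vs Seq5: 3
  Seq2 vs Seq3: 8
  Seq2 vs Seq4: 7
  Seq2 vs Seq5: 5
  Seq3 vs Seq4: 9
  Seq3 vs Seq5: 8
  Seq4 vs Seq5: 8
The smallest is 2, between Seq1 and Seq2.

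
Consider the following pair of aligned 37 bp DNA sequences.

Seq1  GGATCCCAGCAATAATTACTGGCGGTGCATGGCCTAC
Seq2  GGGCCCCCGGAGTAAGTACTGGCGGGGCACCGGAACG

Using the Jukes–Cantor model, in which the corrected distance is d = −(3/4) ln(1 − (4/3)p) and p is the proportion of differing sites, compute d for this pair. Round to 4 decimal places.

The sequences differ at positions 3 (A/G), 4 (T/C), 8 (A/C), 10 (C/G), 12 (A/G), 16 (T/G), 26 (T/G), 30 (T/C), 31 (G/C), 33 (C/G), 34 (C/A), 35 (T/A), 36 (A/C), 37 (C/G).
p = 14/37 = 0.378378.
d = −0.75 · ln(1 − (4/3)·0.378378) = −0.75 · ln(0.495496) = −0.75 · (-0.702196) = 0.5266.

0.5266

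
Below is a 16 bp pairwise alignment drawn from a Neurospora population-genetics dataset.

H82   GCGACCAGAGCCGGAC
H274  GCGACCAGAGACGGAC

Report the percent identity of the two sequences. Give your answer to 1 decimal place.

A single mismatch occurs at site 11 (C↔A).
15 of the 16 sites match, so the percent identity is 15/16 × 100 = 93.8%.

93.8%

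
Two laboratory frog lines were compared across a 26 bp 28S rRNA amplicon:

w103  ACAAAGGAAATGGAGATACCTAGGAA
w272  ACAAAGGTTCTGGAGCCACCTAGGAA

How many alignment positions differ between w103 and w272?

Differing sites — 8:A/T; 9:A/T; 10:A/C; 16:A/C; 17:T/C.
That gives 5 mismatches out of 26 aligned sites, so the Hamming distance is 5.

5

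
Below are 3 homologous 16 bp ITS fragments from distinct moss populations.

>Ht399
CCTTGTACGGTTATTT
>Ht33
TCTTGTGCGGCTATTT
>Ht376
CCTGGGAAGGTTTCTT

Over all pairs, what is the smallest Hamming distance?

Pairwise Hamming distances:
  Ht399 vs Ht33: 3
  Ht399 vs Ht376: 5
  Ht33 vs Ht376: 8
The smallest is 3, between Ht399 and Ht33.

3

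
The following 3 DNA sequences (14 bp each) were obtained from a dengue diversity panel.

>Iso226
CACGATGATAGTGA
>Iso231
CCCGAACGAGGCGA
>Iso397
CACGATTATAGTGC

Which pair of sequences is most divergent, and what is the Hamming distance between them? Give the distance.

Pairwise Hamming distances:
  Iso226 vs Iso231: 7
  Iso226 vs Iso397: 2
  Iso231 vs Iso397: 8
The largest is 8, between Iso231 and Iso397.

8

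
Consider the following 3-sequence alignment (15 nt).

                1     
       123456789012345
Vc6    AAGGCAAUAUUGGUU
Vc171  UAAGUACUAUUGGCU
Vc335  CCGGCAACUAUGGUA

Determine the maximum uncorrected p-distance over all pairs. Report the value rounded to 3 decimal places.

0.667

Pairwise Hamming distances:
  Vc6 vs Vc171: 5
  Vc6 vs Vc335: 6
  Vc171 vs Vc335: 10
The largest is 10 mismatches, between Vc171 and Vc335; p = 10/15 = 0.667.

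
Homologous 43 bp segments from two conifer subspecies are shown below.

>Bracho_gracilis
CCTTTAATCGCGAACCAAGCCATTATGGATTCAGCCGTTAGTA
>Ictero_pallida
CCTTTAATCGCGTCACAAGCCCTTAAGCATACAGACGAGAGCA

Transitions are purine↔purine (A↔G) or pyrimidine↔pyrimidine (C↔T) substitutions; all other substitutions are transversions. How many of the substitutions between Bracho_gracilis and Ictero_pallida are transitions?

The sequences differ at positions 13 (A/T, transversion), 14 (A/C, transversion), 15 (C/A, transversion), 22 (A/C, transversion), 26 (T/A, transversion), 28 (G/C, transversion), 31 (T/A, transversion), 35 (C/A, transversion), 38 (T/A, transversion), 39 (T/G, transversion), 42 (T/C, transition).
Of the 11 differences, 1 transition and 10 transversions, so the answer is 1.

1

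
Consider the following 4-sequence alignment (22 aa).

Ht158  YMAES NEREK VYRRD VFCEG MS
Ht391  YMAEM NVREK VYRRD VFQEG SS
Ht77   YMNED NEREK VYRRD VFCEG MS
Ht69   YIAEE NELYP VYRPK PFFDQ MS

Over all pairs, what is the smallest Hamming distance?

2

Pairwise Hamming distances:
  Ht158 vs Ht391: 4
  Ht158 vs Ht77: 2
  Ht158 vs Ht69: 11
  Ht391 vs Ht77: 5
  Ht391 vs Ht69: 13
  Ht77 vs Ht69: 12
The smallest is 2, between Ht158 and Ht77.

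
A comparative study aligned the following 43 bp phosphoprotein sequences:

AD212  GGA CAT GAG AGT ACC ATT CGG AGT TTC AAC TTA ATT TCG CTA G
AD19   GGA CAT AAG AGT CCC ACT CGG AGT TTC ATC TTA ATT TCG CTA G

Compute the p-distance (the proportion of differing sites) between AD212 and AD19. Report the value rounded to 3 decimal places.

0.093

Differing sites — 7:G/A; 13:A/C; 17:T/C; 29:A/T.
There are 4 differences over 43 sites, so p = 4/43 = 0.093.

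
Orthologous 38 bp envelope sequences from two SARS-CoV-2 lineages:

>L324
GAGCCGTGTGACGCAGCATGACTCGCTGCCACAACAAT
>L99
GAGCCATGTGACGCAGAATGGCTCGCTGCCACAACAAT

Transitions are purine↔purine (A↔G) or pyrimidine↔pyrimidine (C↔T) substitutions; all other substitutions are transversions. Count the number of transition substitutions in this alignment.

Differing sites — 6:G/A (Ti); 17:C/A (Tv); 21:A/G (Ti).
Of the 3 differences, 2 transitions and 1 transversion, so the answer is 2.

2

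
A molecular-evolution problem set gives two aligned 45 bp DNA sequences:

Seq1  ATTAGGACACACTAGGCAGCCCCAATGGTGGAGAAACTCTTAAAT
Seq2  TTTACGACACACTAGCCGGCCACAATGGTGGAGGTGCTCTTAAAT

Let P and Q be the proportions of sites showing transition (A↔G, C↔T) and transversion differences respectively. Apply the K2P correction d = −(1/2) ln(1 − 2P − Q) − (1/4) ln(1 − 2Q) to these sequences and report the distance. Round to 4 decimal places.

0.2030

Differing sites — 1:A/T (Tv); 5:G/C (Tv); 16:G/C (Tv); 18:A/G (Ti); 22:C/A (Tv); 34:A/G (Ti); 35:A/T (Tv); 36:A/G (Ti).
Of the 8 differences, 3 transitions and 5 transversions over 45 sites: P = 3/45 = 0.066667, Q = 5/45 = 0.111111.
d = −0.5·ln(0.755555) − 0.25·ln(0.777778) = −0.5·(-0.280303) − 0.25·(-0.251314) = 0.2030.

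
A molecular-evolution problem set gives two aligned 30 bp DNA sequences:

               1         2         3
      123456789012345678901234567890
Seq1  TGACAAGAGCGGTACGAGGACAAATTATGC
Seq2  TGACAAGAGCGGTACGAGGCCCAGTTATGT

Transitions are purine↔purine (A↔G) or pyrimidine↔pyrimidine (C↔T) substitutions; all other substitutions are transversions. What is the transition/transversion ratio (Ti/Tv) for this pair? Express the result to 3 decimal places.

Differing sites — 20:A/C (Tv); 22:A/C (Tv); 24:A/G (Ti); 30:C/T (Ti).
Of the 4 differences, 2 transitions and 2 transversions, so Ti/Tv = 2/2 = 1.000.

1.000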